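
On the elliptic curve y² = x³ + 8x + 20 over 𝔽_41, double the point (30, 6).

tangent at (30, 6): λ = (3·30² + 8)/(2·6) ≡ 2/12. 12⁻¹ ≡ 24 (mod 41), so λ ≡ 2·24 ≡ 7.
  x = λ² - 30 - 30 = 49 - 60 ≡ 30; y = λ·(30 - 30) - 6 ≡ 35. → (30, 35)

(30, 35)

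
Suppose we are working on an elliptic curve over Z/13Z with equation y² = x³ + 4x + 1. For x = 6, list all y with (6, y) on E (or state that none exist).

none

x³ + 4x + 1 = 241 ≡ 7 (mod 13).
7 is a non-residue mod 13; no y exists.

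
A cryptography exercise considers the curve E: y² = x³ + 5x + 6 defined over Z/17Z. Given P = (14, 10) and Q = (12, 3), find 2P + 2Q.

First 2P:
Repeated addition: build up to 2P.
2P: tangent at (14, 10): λ = (3·14² + 5)/(2·10) ≡ 15/3. 3⁻¹ ≡ 6 (mod 17) since 3·6 = 18 ≡ 1, so λ ≡ 15·6 ≡ 5.
  x = λ² - 14 - 14 = 25 - 28 ≡ 14; y = λ·(14 - 14) - 10 ≡ 7. → (14, 7)
2P = (14, 7).
Next 2Q:
Repeated addition: build up to 2Q.
2Q: tangent at (12, 3): λ = (3·12² + 5)/(2·3) ≡ 12/6. 6⁻¹ ≡ 3 (mod 17), so λ ≡ 12·3 ≡ 2.
  x = λ² - 12 - 12 = 4 - 24 ≡ 14; y = λ·(12 - 14) - 3 ≡ 10. → (14, 10)
2Q = (14, 10).
Finally 2P + 2Q:
(14, 7) + (14, 10): same x and y₁ ≡ -y₂, so the sum is O.

O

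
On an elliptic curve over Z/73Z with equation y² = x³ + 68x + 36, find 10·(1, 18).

(63, 20)

Write Q = (1, 18).
Repeated addition: build up to 10Q.
2Q: tangent at (1, 18): λ = (3·1² + 68)/(2·18) ≡ 71/36. 36⁻¹ ≡ 71 (mod 73) since 36·71 = 2556 ≡ 1, so λ ≡ 71·71 ≡ 4.
  x = λ² - 1 - 1 = 16 - 2 ≡ 14; y = λ·(1 - 14) - 18 ≡ 3. → (14, 3)
3Q: (14, 3) + (1, 18). λ = (18 - 3)/(1 - 14) ≡ 15/60 mod 73. 60⁻¹ ≡ 28 (mod 73), so λ ≡ 55.
  x = λ² - 14 - 1 = 3025 - 15 ≡ 17; y = λ·(14 - 17) - 3 ≡ 51. → (17, 51)
4Q: (17, 51) + (1, 18). λ = (18 - 51)/(1 - 17) ≡ 40/57 mod 73. 57⁻¹ ≡ 41 (mod 73), so λ ≡ 34.
  x = λ² - 17 - 1 = 1156 - 18 ≡ 43; y = λ·(17 - 43) - 51 ≡ 14. → (43, 14)
5Q: (43, 14) + (1, 18). λ = (18 - 14)/(1 - 43) ≡ 4/31 mod 73. 31⁻¹ ≡ 33 (mod 73) since 31·33 = 1023 ≡ 1, so λ ≡ 59.
  x = λ² - 43 - 1 = 3481 - 44 ≡ 6; y = λ·(43 - 6) - 14 ≡ 52. → (6, 52)
6Q: (6, 52) + (1, 18). λ = (18 - 52)/(1 - 6) ≡ 39/68 mod 73. 68⁻¹ ≡ 29 (mod 73), so λ ≡ 36.
  x = λ² - 6 - 1 = 1296 - 7 ≡ 48; y = λ·(6 - 48) - 52 ≡ 42. → (48, 42)
7Q: (48, 42) + (1, 18). λ = (18 - 42)/(1 - 48) ≡ 49/26 mod 73. 26⁻¹ ≡ 59 (mod 73) since 26·59 = 1534 ≡ 1, so λ ≡ 44.
  x = λ² - 48 - 1 = 1936 - 49 ≡ 62; y = λ·(48 - 62) - 42 ≡ 72. → (62, 72)
8Q: (62, 72) + (1, 18). λ = (18 - 72)/(1 - 62) ≡ 19/12 mod 73. 12⁻¹ ≡ 67 (mod 73), so λ ≡ 32.
  x = λ² - 62 - 1 = 1024 - 63 ≡ 12; y = λ·(62 - 12) - 72 ≡ 68. → (12, 68)
9Q: (12, 68) + (1, 18). λ = (18 - 68)/(1 - 12) ≡ 23/62 mod 73. 62⁻¹ ≡ 53 (mod 73) since 62·53 = 3286 ≡ 1, so λ ≡ 51.
  x = λ² - 12 - 1 = 2601 - 13 ≡ 33; y = λ·(12 - 33) - 68 ≡ 29. → (33, 29)
10Q: (33, 29) + (1, 18). λ = (18 - 29)/(1 - 33) ≡ 62/41 mod 73. 41⁻¹ ≡ 57 (mod 73), so λ ≡ 30.
  x = λ² - 33 - 1 = 900 - 34 ≡ 63; y = λ·(33 - 63) - 29 ≡ 20. → (63, 20)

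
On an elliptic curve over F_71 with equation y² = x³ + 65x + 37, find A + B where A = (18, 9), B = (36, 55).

(6, 69)

(18, 9) + (36, 55). λ = (55 - 9)/(36 - 18) ≡ 46/18 mod 71. 18⁻¹ ≡ 4 (mod 71), so λ ≡ 42.
  x = λ² - 18 - 36 = 1764 - 54 ≡ 6; y = λ·(18 - 6) - 9 ≡ 69. → (6, 69)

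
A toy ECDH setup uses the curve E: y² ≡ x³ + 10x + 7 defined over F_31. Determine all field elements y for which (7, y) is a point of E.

x³ + 10x + 7 = 420 ≡ 17 (mod 31).
17 is a non-residue mod 31; no y exists.

none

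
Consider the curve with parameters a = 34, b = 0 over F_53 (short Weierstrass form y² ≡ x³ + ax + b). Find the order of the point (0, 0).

2P: (0, 0) + (0, 0): same x and y₁ ≡ -y₂, so the sum is the point at infinity.
2P = the point at infinity, so the order is 2.

2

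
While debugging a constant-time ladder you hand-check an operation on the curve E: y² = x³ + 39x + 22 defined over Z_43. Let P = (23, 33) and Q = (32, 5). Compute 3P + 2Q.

First 3P:
Repeated addition: build up to 3P.
2P: tangent at (23, 33): λ = (3·23² + 39)/(2·33) ≡ 35/23. 23⁻¹ ≡ 15 (mod 43), so λ ≡ 35·15 ≡ 9.
  x = λ² - 23 - 23 = 81 - 46 ≡ 35; y = λ·(23 - 35) - 33 ≡ 31. → (35, 31)
3P: (35, 31) + (23, 33). λ = (33 - 31)/(23 - 35) ≡ 2/31 mod 43. 31⁻¹ ≡ 25 (mod 43) since 31·25 = 775 ≡ 1, so λ ≡ 7.
  x = λ² - 35 - 23 = 49 - 58 ≡ 34; y = λ·(35 - 34) - 31 ≡ 19. → (34, 19)
3P = (34, 19).
Next 2Q:
Repeated addition: build up to 2Q.
2Q: tangent at (32, 5): λ = (3·32² + 39)/(2·5) ≡ 15/10. 10⁻¹ ≡ 13 (mod 43), so λ ≡ 15·13 ≡ 23.
  x = λ² - 32 - 32 = 529 - 64 ≡ 35; y = λ·(32 - 35) - 5 ≡ 12. → (35, 12)
2Q = (35, 12).
Finally 3P + 2Q:
(34, 19) + (35, 12). λ = (12 - 19)/(35 - 34) ≡ 36/1 mod 43. 1⁻¹ ≡ 1 (mod 43), so λ ≡ 36.
  x = λ² - 34 - 35 = 1296 - 69 ≡ 23; y = λ·(34 - 23) - 19 ≡ 33. → (23, 33)

(23, 33)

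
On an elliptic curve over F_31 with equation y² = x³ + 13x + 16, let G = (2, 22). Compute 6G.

Double-and-add on 6 = (110)₂. Start with G = (2, 22) for the leading 1-bit.
double: tangent at (2, 22): λ = (3·2² + 13)/(2·22) ≡ 25/13. 13⁻¹ ≡ 12 (mod 31), so λ ≡ 25·12 ≡ 21.
  x = λ² - 2 - 2 = 441 - 4 ≡ 3; y = λ·(2 - 3) - 22 ≡ 19. → (3, 19)
add G: (3, 19) + (2, 22). λ = (22 - 19)/(2 - 3) ≡ 3/30 mod 31. 30⁻¹ ≡ 30 (mod 31), so λ ≡ 28.
  x = λ² - 3 - 2 = 784 - 5 ≡ 4; y = λ·(3 - 4) - 19 ≡ 15. → (4, 15)
double: tangent at (4, 15): λ = (3·4² + 13)/(2·15) ≡ 30/30. 30⁻¹ ≡ 30 (mod 31) since 30·30 = 900 ≡ 1, so λ ≡ 30·30 ≡ 1.
  x = λ² - 4 - 4 = 1 - 8 ≡ 24; y = λ·(4 - 24) - 15 ≡ 27. → (24, 27)

(24, 27)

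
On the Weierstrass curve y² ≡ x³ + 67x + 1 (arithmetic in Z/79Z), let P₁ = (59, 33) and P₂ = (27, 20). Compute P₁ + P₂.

(59, 33) + (27, 20). λ = (20 - 33)/(27 - 59) ≡ 66/47 mod 79. 47⁻¹ ≡ 37 (mod 79), so λ ≡ 72.
  x = λ² - 59 - 27 = 5184 - 86 ≡ 42; y = λ·(59 - 42) - 33 ≡ 6. → (42, 6)

(42, 6)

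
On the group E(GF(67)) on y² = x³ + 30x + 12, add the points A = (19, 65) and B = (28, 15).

(19, 65) + (28, 15). λ = (15 - 65)/(28 - 19) ≡ 17/9 mod 67. 9⁻¹ ≡ 15 (mod 67) since 9·15 = 135 ≡ 1, so λ ≡ 54.
  x = λ² - 19 - 28 = 2916 - 47 ≡ 55; y = λ·(19 - 55) - 65 ≡ 1. → (55, 1)

(55, 1)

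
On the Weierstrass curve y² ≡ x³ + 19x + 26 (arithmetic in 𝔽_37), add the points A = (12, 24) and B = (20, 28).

(12, 24) + (20, 28). λ = (28 - 24)/(20 - 12) ≡ 4/8 mod 37. 8⁻¹ ≡ 14 (mod 37), so λ ≡ 19.
  x = λ² - 12 - 20 = 361 - 32 ≡ 33; y = λ·(12 - 33) - 24 ≡ 21. → (33, 21)

(33, 21)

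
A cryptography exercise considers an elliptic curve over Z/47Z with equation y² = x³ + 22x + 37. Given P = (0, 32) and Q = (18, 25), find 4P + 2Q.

First 4P:
Double-and-add on 4 = (100)₂. Start with P = (0, 32) for the leading 1-bit.
double: tangent at (0, 32): λ = (3·0² + 22)/(2·32) ≡ 22/17. 17⁻¹ ≡ 36 (mod 47) since 17·36 = 612 ≡ 1, so λ ≡ 22·36 ≡ 40.
  x = λ² - 0 - 0 = 1600 - 0 ≡ 2; y = λ·(0 - 2) - 32 ≡ 29. → (2, 29)
double: tangent at (2, 29): λ = (3·2² + 22)/(2·29) ≡ 34/11. 11⁻¹ ≡ 30 (mod 47) since 11·30 = 330 ≡ 1, so λ ≡ 34·30 ≡ 33.
  x = λ² - 2 - 2 = 1089 - 4 ≡ 4; y = λ·(2 - 4) - 29 ≡ 46. → (4, 46)
4P = (4, 46).
Next 2Q:
Repeated addition: build up to 2Q.
2Q: tangent at (18, 25): λ = (3·18² + 22)/(2·25) ≡ 7/3. 3⁻¹ ≡ 16 (mod 47) since 3·16 = 48 ≡ 1, so λ ≡ 7·16 ≡ 18.
  x = λ² - 18 - 18 = 324 - 36 ≡ 6; y = λ·(18 - 6) - 25 ≡ 3. → (6, 3)
2Q = (6, 3).
Finally 4P + 2Q:
(4, 46) + (6, 3). λ = (3 - 46)/(6 - 4) ≡ 4/2 mod 47. 2⁻¹ ≡ 24 (mod 47), so λ ≡ 2.
  x = λ² - 4 - 6 = 4 - 10 ≡ 41; y = λ·(4 - 41) - 46 ≡ 21. → (41, 21)

(41, 21)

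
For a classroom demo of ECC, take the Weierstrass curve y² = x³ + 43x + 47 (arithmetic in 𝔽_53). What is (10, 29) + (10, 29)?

tangent at (10, 29): λ = (3·10² + 43)/(2·29) ≡ 25/5. 5⁻¹ ≡ 32 (mod 53) since 5·32 = 160 ≡ 1, so λ ≡ 25·32 ≡ 5.
  x = λ² - 10 - 10 = 25 - 20 ≡ 5; y = λ·(10 - 5) - 29 ≡ 49. → (5, 49)

(5, 49)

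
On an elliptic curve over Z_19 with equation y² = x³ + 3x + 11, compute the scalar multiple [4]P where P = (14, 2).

(14, 17)

Double-and-add on 4 = (100)₂. Start with P = (14, 2) for the leading 1-bit.
double: tangent at (14, 2): λ = (3·14² + 3)/(2·2) ≡ 2/4. 4⁻¹ ≡ 5 (mod 19) since 4·5 = 20 ≡ 1, so λ ≡ 2·5 ≡ 10.
  x = λ² - 14 - 14 = 100 - 28 ≡ 15; y = λ·(14 - 15) - 2 ≡ 7. → (15, 7)
double: tangent at (15, 7): λ = (3·15² + 3)/(2·7) ≡ 13/14. 14⁻¹ ≡ 15 (mod 19), so λ ≡ 13·15 ≡ 5.
  x = λ² - 15 - 15 = 25 - 30 ≡ 14; y = λ·(15 - 14) - 7 ≡ 17. → (14, 17)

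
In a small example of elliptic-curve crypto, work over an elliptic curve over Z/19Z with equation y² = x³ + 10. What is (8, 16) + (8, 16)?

tangent at (8, 16): λ = (3·8² + 0)/(2·16) ≡ 2/13. 13⁻¹ ≡ 3 (mod 19) since 13·3 = 39 ≡ 1, so λ ≡ 2·3 ≡ 6.
  x = λ² - 8 - 8 = 36 - 16 ≡ 1; y = λ·(8 - 1) - 16 ≡ 7. → (1, 7)

(1, 7)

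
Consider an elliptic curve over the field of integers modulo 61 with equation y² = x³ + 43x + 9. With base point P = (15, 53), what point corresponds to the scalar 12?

Repeated addition: build up to 12P.
2P: tangent at (15, 53): λ = (3·15² + 43)/(2·53) ≡ 47/45. 45⁻¹ ≡ 19 (mod 61), so λ ≡ 47·19 ≡ 39.
  x = λ² - 15 - 15 = 1521 - 30 ≡ 27; y = λ·(15 - 27) - 53 ≡ 28. → (27, 28)
3P: (27, 28) + (15, 53). λ = (53 - 28)/(15 - 27) ≡ 25/49 mod 61. 49⁻¹ ≡ 5 (mod 61) since 49·5 = 245 ≡ 1, so λ ≡ 3.
  x = λ² - 27 - 15 = 9 - 42 ≡ 28; y = λ·(27 - 28) - 28 ≡ 30. → (28, 30)
4P: (28, 30) + (15, 53). λ = (53 - 30)/(15 - 28) ≡ 23/48 mod 61. 48⁻¹ ≡ 14 (mod 61), so λ ≡ 17.
  x = λ² - 28 - 15 = 289 - 43 ≡ 2; y = λ·(28 - 2) - 30 ≡ 46. → (2, 46)
5P: (2, 46) + (15, 53). λ = (53 - 46)/(15 - 2) ≡ 7/13 mod 61. 13⁻¹ ≡ 47 (mod 61), so λ ≡ 24.
  x = λ² - 2 - 15 = 576 - 17 ≡ 10; y = λ·(2 - 10) - 46 ≡ 6. → (10, 6)
6P: (10, 6) + (15, 53). λ = (53 - 6)/(15 - 10) ≡ 47/5 mod 61. 5⁻¹ ≡ 49 (mod 61) since 5·49 = 245 ≡ 1, so λ ≡ 46.
  x = λ² - 10 - 15 = 2116 - 25 ≡ 17; y = λ·(10 - 17) - 6 ≡ 38. → (17, 38)
7P: (17, 38) + (15, 53). λ = (53 - 38)/(15 - 17) ≡ 15/59 mod 61. 59⁻¹ ≡ 30 (mod 61) since 59·30 = 1770 ≡ 1, so λ ≡ 23.
  x = λ² - 17 - 15 = 529 - 32 ≡ 9; y = λ·(17 - 9) - 38 ≡ 24. → (9, 24)
8P: (9, 24) + (15, 53). λ = (53 - 24)/(15 - 9) ≡ 29/6 mod 61. 6⁻¹ ≡ 51 (mod 61) since 6·51 = 306 ≡ 1, so λ ≡ 15.
  x = λ² - 9 - 15 = 225 - 24 ≡ 18; y = λ·(9 - 18) - 24 ≡ 24. → (18, 24)
9P: (18, 24) + (15, 53). λ = (53 - 24)/(15 - 18) ≡ 29/58 mod 61. 58⁻¹ ≡ 20 (mod 61), so λ ≡ 31.
  x = λ² - 18 - 15 = 961 - 33 ≡ 13; y = λ·(18 - 13) - 24 ≡ 9. → (13, 9)
10P: (13, 9) + (15, 53). λ = (53 - 9)/(15 - 13) ≡ 44/2 mod 61. 2⁻¹ ≡ 31 (mod 61), so λ ≡ 22.
  x = λ² - 13 - 15 = 484 - 28 ≡ 29; y = λ·(13 - 29) - 9 ≡ 5. → (29, 5)
11P: (29, 5) + (15, 53). λ = (53 - 5)/(15 - 29) ≡ 48/47 mod 61. 47⁻¹ ≡ 13 (mod 61) since 47·13 = 611 ≡ 1, so λ ≡ 14.
  x = λ² - 29 - 15 = 196 - 44 ≡ 30; y = λ·(29 - 30) - 5 ≡ 42. → (30, 42)
12P: (30, 42) + (15, 53). λ = (53 - 42)/(15 - 30) ≡ 11/46 mod 61. 46⁻¹ ≡ 4 (mod 61) since 46·4 = 184 ≡ 1, so λ ≡ 44.
  x = λ² - 30 - 15 = 1936 - 45 ≡ 0; y = λ·(30 - 0) - 42 ≡ 58. → (0, 58)

(0, 58)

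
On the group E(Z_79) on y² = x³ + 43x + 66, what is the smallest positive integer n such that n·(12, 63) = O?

8

2P: tangent at (12, 63): λ = (3·12² + 43)/(2·63) ≡ 1/47. 47⁻¹ ≡ 37 (mod 79) since 47·37 = 1739 ≡ 1, so λ ≡ 1·37 ≡ 37.
  x = λ² - 12 - 12 = 1369 - 24 ≡ 2; y = λ·(12 - 2) - 63 ≡ 70. → (2, 70)
3P: (2, 70) + (12, 63). λ = (63 - 70)/(12 - 2) ≡ 72/10 mod 79. 10⁻¹ ≡ 8 (mod 79), so λ ≡ 23.
  x = λ² - 2 - 12 = 529 - 14 ≡ 41; y = λ·(2 - 41) - 70 ≡ 60. → (41, 60)
4P: (41, 60) + (12, 63). λ = (63 - 60)/(12 - 41) ≡ 3/50 mod 79. 50⁻¹ ≡ 49 (mod 79) since 50·49 = 2450 ≡ 1, so λ ≡ 68.
  x = λ² - 41 - 12 = 4624 - 53 ≡ 68; y = λ·(41 - 68) - 60 ≡ 0. → (68, 0)
5P: (68, 0) + (12, 63). λ = (63 - 0)/(12 - 68) ≡ 63/23 mod 79. 23⁻¹ ≡ 55 (mod 79) since 23·55 = 1265 ≡ 1, so λ ≡ 68.
  x = λ² - 68 - 12 = 4624 - 80 ≡ 41; y = λ·(68 - 41) - 0 ≡ 19. → (41, 19)
6P: (41, 19) + (12, 63). λ = (63 - 19)/(12 - 41) ≡ 44/50 mod 79. 50⁻¹ ≡ 49 (mod 79) since 50·49 = 2450 ≡ 1, so λ ≡ 23.
  x = λ² - 41 - 12 = 529 - 53 ≡ 2; y = λ·(41 - 2) - 19 ≡ 9. → (2, 9)
7P: (2, 9) + (12, 63). λ = (63 - 9)/(12 - 2) ≡ 54/10 mod 79. 10⁻¹ ≡ 8 (mod 79), so λ ≡ 37.
  x = λ² - 2 - 12 = 1369 - 14 ≡ 12; y = λ·(2 - 12) - 9 ≡ 16. → (12, 16)
8P: (12, 16) + (12, 63): same x and y₁ ≡ -y₂, so the sum is O.
8P = O, so the order is 8.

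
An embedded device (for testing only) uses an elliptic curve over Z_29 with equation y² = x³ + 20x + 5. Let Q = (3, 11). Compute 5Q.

Repeated addition: build up to 5Q.
2Q: tangent at (3, 11): λ = (3·3² + 20)/(2·11) ≡ 18/22. 22⁻¹ ≡ 4 (mod 29) since 22·4 = 88 ≡ 1, so λ ≡ 18·4 ≡ 14.
  x = λ² - 3 - 3 = 196 - 6 ≡ 16; y = λ·(3 - 16) - 11 ≡ 10. → (16, 10)
3Q: (16, 10) + (3, 11). λ = (11 - 10)/(3 - 16) ≡ 1/16 mod 29. 16⁻¹ ≡ 20 (mod 29) since 16·20 = 320 ≡ 1, so λ ≡ 20.
  x = λ² - 16 - 3 = 400 - 19 ≡ 4; y = λ·(16 - 4) - 10 ≡ 27. → (4, 27)
4Q: (4, 27) + (3, 11). λ = (11 - 27)/(3 - 4) ≡ 13/28 mod 29. 28⁻¹ ≡ 28 (mod 29), so λ ≡ 16.
  x = λ² - 4 - 3 = 256 - 7 ≡ 17; y = λ·(4 - 17) - 27 ≡ 26. → (17, 26)
5Q: (17, 26) + (3, 11). λ = (11 - 26)/(3 - 17) ≡ 14/15 mod 29. 15⁻¹ ≡ 2 (mod 29), so λ ≡ 28.
  x = λ² - 17 - 3 = 784 - 20 ≡ 10; y = λ·(17 - 10) - 26 ≡ 25. → (10, 25)

(10, 25)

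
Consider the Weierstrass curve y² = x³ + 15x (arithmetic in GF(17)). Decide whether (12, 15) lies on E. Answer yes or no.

yes

y² = 15² ≡ 4; x³ + 15x + 0 = 1908 ≡ 4 (mod 17). 4 = 4.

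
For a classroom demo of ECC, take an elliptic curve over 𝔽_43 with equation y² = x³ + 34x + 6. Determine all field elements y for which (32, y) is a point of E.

x³ + 34x + 6 = 33862 ≡ 21 (mod 43).
Square roots of 21 mod 43: 8 and 35 (since 8² = 64 ≡ 21).

8, 35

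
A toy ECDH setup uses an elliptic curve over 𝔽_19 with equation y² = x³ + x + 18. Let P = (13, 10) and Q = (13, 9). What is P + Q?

The two points share x = 13 and their y-coordinates satisfy 10 + 9 ≡ 0 (mod 19), so they are inverses. Their sum is O.

O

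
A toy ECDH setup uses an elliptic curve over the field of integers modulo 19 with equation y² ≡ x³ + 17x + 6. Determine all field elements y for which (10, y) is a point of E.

x³ + 17x + 6 = 1176 ≡ 17 (mod 19).
Square roots of 17 mod 19: 6 and 13 (since 6² = 36 ≡ 17).

6, 13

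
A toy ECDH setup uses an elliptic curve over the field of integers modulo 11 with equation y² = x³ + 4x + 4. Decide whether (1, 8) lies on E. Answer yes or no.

y² = 8² ≡ 9; x³ + 4x + 4 = 9 ≡ 9 (mod 11). 9 = 9.

yes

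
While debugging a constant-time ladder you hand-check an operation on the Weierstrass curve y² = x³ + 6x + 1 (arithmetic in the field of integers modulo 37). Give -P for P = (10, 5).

-(10, 5) = (10, -5 mod 37) = (10, 32).

(10, 32)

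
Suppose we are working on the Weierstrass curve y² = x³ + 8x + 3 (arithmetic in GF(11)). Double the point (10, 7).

tangent at (10, 7): λ = (3·10² + 8)/(2·7) ≡ 0/3. 3⁻¹ ≡ 4 (mod 11), so λ ≡ 0·4 ≡ 0.
  x = λ² - 10 - 10 = 0 - 20 ≡ 2; y = λ·(10 - 2) - 7 ≡ 4. → (2, 4)

(2, 4)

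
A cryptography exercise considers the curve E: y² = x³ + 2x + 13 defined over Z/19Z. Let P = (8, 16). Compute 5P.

Repeated addition: build up to 5P.
2P: tangent at (8, 16): λ = (3·8² + 2)/(2·16) ≡ 4/13. 13⁻¹ ≡ 3 (mod 19) since 13·3 = 39 ≡ 1, so λ ≡ 4·3 ≡ 12.
  x = λ² - 8 - 8 = 144 - 16 ≡ 14; y = λ·(8 - 14) - 16 ≡ 7. → (14, 7)
3P: (14, 7) + (8, 16). λ = (16 - 7)/(8 - 14) ≡ 9/13 mod 19. 13⁻¹ ≡ 3 (mod 19) since 13·3 = 39 ≡ 1, so λ ≡ 8.
  x = λ² - 14 - 8 = 64 - 22 ≡ 4; y = λ·(14 - 4) - 7 ≡ 16. → (4, 16)
4P: (4, 16) + (8, 16). λ = (16 - 16)/(8 - 4) ≡ 0/4 mod 19. 4⁻¹ ≡ 5 (mod 19) since 4·5 = 20 ≡ 1, so λ ≡ 0.
  x = λ² - 4 - 8 = 0 - 12 ≡ 7; y = λ·(4 - 7) - 16 ≡ 3. → (7, 3)
5P: (7, 3) + (8, 16). λ = (16 - 3)/(8 - 7) ≡ 13/1 mod 19. 1⁻¹ ≡ 1 (mod 19) since 1·1 = 1 ≡ 1, so λ ≡ 13.
  x = λ² - 7 - 8 = 169 - 15 ≡ 2; y = λ·(7 - 2) - 3 ≡ 5. → (2, 5)

(2, 5)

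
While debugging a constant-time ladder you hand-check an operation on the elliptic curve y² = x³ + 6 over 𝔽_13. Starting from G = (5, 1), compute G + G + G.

Repeated addition: build up to 3G.
2G: tangent at (5, 1): λ = (3·5² + 0)/(2·1) ≡ 10/2. 2⁻¹ ≡ 7 (mod 13) since 2·7 = 14 ≡ 1, so λ ≡ 10·7 ≡ 5.
  x = λ² - 5 - 5 = 25 - 10 ≡ 2; y = λ·(5 - 2) - 1 ≡ 1. → (2, 1)
3G: (2, 1) + (5, 1). λ = (1 - 1)/(5 - 2) ≡ 0/3 mod 13. 3⁻¹ ≡ 9 (mod 13), so λ ≡ 0.
  x = λ² - 2 - 5 = 0 - 7 ≡ 6; y = λ·(2 - 6) - 1 ≡ 12. → (6, 12)

(6, 12)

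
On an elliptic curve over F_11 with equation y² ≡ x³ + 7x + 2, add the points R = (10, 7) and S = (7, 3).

(8, 3)

(10, 7) + (7, 3). λ = (3 - 7)/(7 - 10) ≡ 7/8 mod 11. 8⁻¹ ≡ 7 (mod 11) since 8·7 = 56 ≡ 1, so λ ≡ 5.
  x = λ² - 10 - 7 = 25 - 17 ≡ 8; y = λ·(10 - 8) - 7 ≡ 3. → (8, 3)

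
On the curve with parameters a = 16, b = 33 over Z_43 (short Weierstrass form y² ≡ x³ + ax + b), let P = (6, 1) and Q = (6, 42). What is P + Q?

O

The two points share x = 6 and their y-coordinates satisfy 1 + 42 ≡ 0 (mod 43), so they are inverses. Their sum is O.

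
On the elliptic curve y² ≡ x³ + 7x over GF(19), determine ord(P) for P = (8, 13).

4

2P: tangent at (8, 13): λ = (3·8² + 7)/(2·13) ≡ 9/7. 7⁻¹ ≡ 11 (mod 19), so λ ≡ 9·11 ≡ 4.
  x = λ² - 8 - 8 = 16 - 16 ≡ 0; y = λ·(8 - 0) - 13 ≡ 0. → (0, 0)
3P: (0, 0) + (8, 13). λ = (13 - 0)/(8 - 0) ≡ 13/8 mod 19. 8⁻¹ ≡ 12 (mod 19), so λ ≡ 4.
  x = λ² - 0 - 8 = 16 - 8 ≡ 8; y = λ·(0 - 8) - 0 ≡ 6. → (8, 6)
4P: (8, 6) + (8, 13): same x and y₁ ≡ -y₂, so the sum is ∞.
4P = ∞, so the order is 4.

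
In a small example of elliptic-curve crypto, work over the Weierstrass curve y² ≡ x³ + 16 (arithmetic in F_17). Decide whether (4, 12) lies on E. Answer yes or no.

no

y² = 12² ≡ 8; x³ + 0x + 16 = 80 ≡ 12 (mod 17). 8 ≠ 12.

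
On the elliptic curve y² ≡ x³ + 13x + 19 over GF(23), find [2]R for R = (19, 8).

(14, 1)

tangent at (19, 8): λ = (3·19² + 13)/(2·8) ≡ 15/16. 16⁻¹ ≡ 13 (mod 23), so λ ≡ 15·13 ≡ 11.
  x = λ² - 19 - 19 = 121 - 38 ≡ 14; y = λ·(19 - 14) - 8 ≡ 1. → (14, 1)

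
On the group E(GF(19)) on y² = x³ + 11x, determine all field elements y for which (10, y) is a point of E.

none

x³ + 11x + 0 = 1110 ≡ 8 (mod 19).
8 is a non-residue mod 19; no y exists.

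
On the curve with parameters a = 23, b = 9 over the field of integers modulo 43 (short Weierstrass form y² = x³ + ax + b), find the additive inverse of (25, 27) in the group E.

-(25, 27) = (25, -27 mod 43) = (25, 16).

(25, 16)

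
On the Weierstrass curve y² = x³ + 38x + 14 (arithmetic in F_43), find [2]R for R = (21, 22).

tangent at (21, 22): λ = (3·21² + 38)/(2·22) ≡ 28/1. 1⁻¹ ≡ 1 (mod 43), so λ ≡ 28·1 ≡ 28.
  x = λ² - 21 - 21 = 784 - 42 ≡ 11; y = λ·(21 - 11) - 22 ≡ 0. → (11, 0)

(11, 0)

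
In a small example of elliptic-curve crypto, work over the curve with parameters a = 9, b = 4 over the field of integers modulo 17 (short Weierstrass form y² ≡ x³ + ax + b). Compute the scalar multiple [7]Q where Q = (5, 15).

Double-and-add on 7 = (111)₂. Start with Q = (5, 15) for the leading 1-bit.
double: tangent at (5, 15): λ = (3·5² + 9)/(2·15) ≡ 16/13. 13⁻¹ ≡ 4 (mod 17) since 13·4 = 52 ≡ 1, so λ ≡ 16·4 ≡ 13.
  x = λ² - 5 - 5 = 169 - 10 ≡ 6; y = λ·(5 - 6) - 15 ≡ 6. → (6, 6)
add Q: (6, 6) + (5, 15). λ = (15 - 6)/(5 - 6) ≡ 9/16 mod 17. 16⁻¹ ≡ 16 (mod 17) since 16·16 = 256 ≡ 1, so λ ≡ 8.
  x = λ² - 6 - 5 = 64 - 11 ≡ 2; y = λ·(6 - 2) - 6 ≡ 9. → (2, 9)
double: tangent at (2, 9): λ = (3·2² + 9)/(2·9) ≡ 4/1. 1⁻¹ ≡ 1 (mod 17), so λ ≡ 4·1 ≡ 4.
  x = λ² - 2 - 2 = 16 - 4 ≡ 12; y = λ·(2 - 12) - 9 ≡ 2. → (12, 2)
add Q: (12, 2) + (5, 15). λ = (15 - 2)/(5 - 12) ≡ 13/10 mod 17. 10⁻¹ ≡ 12 (mod 17), so λ ≡ 3.
  x = λ² - 12 - 5 = 9 - 17 ≡ 9; y = λ·(12 - 9) - 2 ≡ 7. → (9, 7)

(9, 7)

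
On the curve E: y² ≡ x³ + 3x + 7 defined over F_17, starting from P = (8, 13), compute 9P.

Repeated addition: build up to 9P.
2P: tangent at (8, 13): λ = (3·8² + 3)/(2·13) ≡ 8/9. 9⁻¹ ≡ 2 (mod 17) since 9·2 = 18 ≡ 1, so λ ≡ 8·2 ≡ 16.
  x = λ² - 8 - 8 = 256 - 16 ≡ 2; y = λ·(8 - 2) - 13 ≡ 15. → (2, 15)
3P: (2, 15) + (8, 13). λ = (13 - 15)/(8 - 2) ≡ 15/6 mod 17. 6⁻¹ ≡ 3 (mod 17), so λ ≡ 11.
  x = λ² - 2 - 8 = 121 - 10 ≡ 9; y = λ·(2 - 9) - 15 ≡ 10. → (9, 10)
4P: (9, 10) + (8, 13). λ = (13 - 10)/(8 - 9) ≡ 3/16 mod 17. 16⁻¹ ≡ 16 (mod 17), so λ ≡ 14.
  x = λ² - 9 - 8 = 196 - 17 ≡ 9; y = λ·(9 - 9) - 10 ≡ 7. → (9, 7)
5P: (9, 7) + (8, 13). λ = (13 - 7)/(8 - 9) ≡ 6/16 mod 17. 16⁻¹ ≡ 16 (mod 17), so λ ≡ 11.
  x = λ² - 9 - 8 = 121 - 17 ≡ 2; y = λ·(9 - 2) - 7 ≡ 2. → (2, 2)
6P: (2, 2) + (8, 13). λ = (13 - 2)/(8 - 2) ≡ 11/6 mod 17. 6⁻¹ ≡ 3 (mod 17) since 6·3 = 18 ≡ 1, so λ ≡ 16.
  x = λ² - 2 - 8 = 256 - 10 ≡ 8; y = λ·(2 - 8) - 2 ≡ 4. → (8, 4)
7P: (8, 4) + (8, 13): same x and y₁ ≡ -y₂, so the sum is 𝒪.
8P: 𝒪 + (8, 13) = (8, 13) (identity).
9P: tangent at (8, 13): λ = (3·8² + 3)/(2·13) ≡ 8/9. 9⁻¹ ≡ 2 (mod 17) since 9·2 = 18 ≡ 1, so λ ≡ 8·2 ≡ 16.
  x = λ² - 8 - 8 = 256 - 16 ≡ 2; y = λ·(8 - 2) - 13 ≡ 15. → (2, 15)

(2, 15)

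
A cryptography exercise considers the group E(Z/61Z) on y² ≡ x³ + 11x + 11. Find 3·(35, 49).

Write P = (35, 49).
Repeated addition: build up to 3P.
2P: tangent at (35, 49): λ = (3·35² + 11)/(2·49) ≡ 26/37. 37⁻¹ ≡ 33 (mod 61), so λ ≡ 26·33 ≡ 4.
  x = λ² - 35 - 35 = 16 - 70 ≡ 7; y = λ·(35 - 7) - 49 ≡ 2. → (7, 2)
3P: (7, 2) + (35, 49). λ = (49 - 2)/(35 - 7) ≡ 47/28 mod 61. 28⁻¹ ≡ 24 (mod 61) since 28·24 = 672 ≡ 1, so λ ≡ 30.
  x = λ² - 7 - 35 = 900 - 42 ≡ 4; y = λ·(7 - 4) - 2 ≡ 27. → (4, 27)

(4, 27)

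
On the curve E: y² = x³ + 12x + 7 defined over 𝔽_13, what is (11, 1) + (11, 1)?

tangent at (11, 1): λ = (3·11² + 12)/(2·1) ≡ 11/2. 2⁻¹ ≡ 7 (mod 13) since 2·7 = 14 ≡ 1, so λ ≡ 11·7 ≡ 12.
  x = λ² - 11 - 11 = 144 - 22 ≡ 5; y = λ·(11 - 5) - 1 ≡ 6. → (5, 6)

(5, 6)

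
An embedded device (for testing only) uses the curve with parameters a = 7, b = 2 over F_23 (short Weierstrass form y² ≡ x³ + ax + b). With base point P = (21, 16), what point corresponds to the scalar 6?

Double-and-add on 6 = (110)₂. Start with P = (21, 16) for the leading 1-bit.
double: tangent at (21, 16): λ = (3·21² + 7)/(2·16) ≡ 19/9. 9⁻¹ ≡ 18 (mod 23), so λ ≡ 19·18 ≡ 20.
  x = λ² - 21 - 21 = 400 - 42 ≡ 13; y = λ·(21 - 13) - 16 ≡ 6. → (13, 6)
add P: (13, 6) + (21, 16). λ = (16 - 6)/(21 - 13) ≡ 10/8 mod 23. 8⁻¹ ≡ 3 (mod 23), so λ ≡ 7.
  x = λ² - 13 - 21 = 49 - 34 ≡ 15; y = λ·(13 - 15) - 6 ≡ 3. → (15, 3)
double: tangent at (15, 3): λ = (3·15² + 7)/(2·3) ≡ 15/6. 6⁻¹ ≡ 4 (mod 23), so λ ≡ 15·4 ≡ 14.
  x = λ² - 15 - 15 = 196 - 30 ≡ 5; y = λ·(15 - 5) - 3 ≡ 22. → (5, 22)

(5, 22)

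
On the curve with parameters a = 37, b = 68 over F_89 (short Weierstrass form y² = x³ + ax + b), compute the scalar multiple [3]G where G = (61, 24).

(1, 27)

Repeated addition: build up to 3G.
2G: tangent at (61, 24): λ = (3·61² + 37)/(2·24) ≡ 75/48. 48⁻¹ ≡ 13 (mod 89) since 48·13 = 624 ≡ 1, so λ ≡ 75·13 ≡ 85.
  x = λ² - 61 - 61 = 7225 - 122 ≡ 72; y = λ·(61 - 72) - 24 ≡ 20. → (72, 20)
3G: (72, 20) + (61, 24). λ = (24 - 20)/(61 - 72) ≡ 4/78 mod 89. 78⁻¹ ≡ 8 (mod 89) since 78·8 = 624 ≡ 1, so λ ≡ 32.
  x = λ² - 72 - 61 = 1024 - 133 ≡ 1; y = λ·(72 - 1) - 20 ≡ 27. → (1, 27)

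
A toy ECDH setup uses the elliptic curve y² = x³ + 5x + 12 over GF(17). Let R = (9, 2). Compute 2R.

tangent at (9, 2): λ = (3·9² + 5)/(2·2) ≡ 10/4. 4⁻¹ ≡ 13 (mod 17) since 4·13 = 52 ≡ 1, so λ ≡ 10·13 ≡ 11.
  x = λ² - 9 - 9 = 121 - 18 ≡ 1; y = λ·(9 - 1) - 2 ≡ 1. → (1, 1)

(1, 1)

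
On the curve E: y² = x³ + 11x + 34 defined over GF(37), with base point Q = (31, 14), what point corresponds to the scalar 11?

Repeated addition: build up to 11Q.
2Q: tangent at (31, 14): λ = (3·31² + 11)/(2·14) ≡ 8/28. 28⁻¹ ≡ 4 (mod 37), so λ ≡ 8·4 ≡ 32.
  x = λ² - 31 - 31 = 1024 - 62 ≡ 0; y = λ·(31 - 0) - 14 ≡ 16. → (0, 16)
3Q: (0, 16) + (31, 14). λ = (14 - 16)/(31 - 0) ≡ 35/31 mod 37. 31⁻¹ ≡ 6 (mod 37), so λ ≡ 25.
  x = λ² - 0 - 31 = 625 - 31 ≡ 2; y = λ·(0 - 2) - 16 ≡ 8. → (2, 8)
4Q: (2, 8) + (31, 14). λ = (14 - 8)/(31 - 2) ≡ 6/29 mod 37. 29⁻¹ ≡ 23 (mod 37), so λ ≡ 27.
  x = λ² - 2 - 31 = 729 - 33 ≡ 30; y = λ·(2 - 30) - 8 ≡ 13. → (30, 13)
5Q: (30, 13) + (31, 14). λ = (14 - 13)/(31 - 30) ≡ 1/1 mod 37. 1⁻¹ ≡ 1 (mod 37) since 1·1 = 1 ≡ 1, so λ ≡ 1.
  x = λ² - 30 - 31 = 1 - 61 ≡ 14; y = λ·(30 - 14) - 13 ≡ 3. → (14, 3)
6Q: (14, 3) + (31, 14). λ = (14 - 3)/(31 - 14) ≡ 11/17 mod 37. 17⁻¹ ≡ 24 (mod 37), so λ ≡ 5.
  x = λ² - 14 - 31 = 25 - 45 ≡ 17; y = λ·(14 - 17) - 3 ≡ 19. → (17, 19)
7Q: (17, 19) + (31, 14). λ = (14 - 19)/(31 - 17) ≡ 32/14 mod 37. 14⁻¹ ≡ 8 (mod 37), so λ ≡ 34.
  x = λ² - 17 - 31 = 1156 - 48 ≡ 35; y = λ·(17 - 35) - 19 ≡ 35. → (35, 35)
8Q: (35, 35) + (31, 14). λ = (14 - 35)/(31 - 35) ≡ 16/33 mod 37. 33⁻¹ ≡ 9 (mod 37), so λ ≡ 33.
  x = λ² - 35 - 31 = 1089 - 66 ≡ 24; y = λ·(35 - 24) - 35 ≡ 32. → (24, 32)
9Q: (24, 32) + (31, 14). λ = (14 - 32)/(31 - 24) ≡ 19/7 mod 37. 7⁻¹ ≡ 16 (mod 37), so λ ≡ 8.
  x = λ² - 24 - 31 = 64 - 55 ≡ 9; y = λ·(24 - 9) - 32 ≡ 14. → (9, 14)
10Q: (9, 14) + (31, 14). λ = (14 - 14)/(31 - 9) ≡ 0/22 mod 37. 22⁻¹ ≡ 32 (mod 37) since 22·32 = 704 ≡ 1, so λ ≡ 0.
  x = λ² - 9 - 31 = 0 - 40 ≡ 34; y = λ·(9 - 34) - 14 ≡ 23. → (34, 23)
11Q: (34, 23) + (31, 14). λ = (14 - 23)/(31 - 34) ≡ 28/34 mod 37. 34⁻¹ ≡ 12 (mod 37) since 34·12 = 408 ≡ 1, so λ ≡ 3.
  x = λ² - 34 - 31 = 9 - 65 ≡ 18; y = λ·(34 - 18) - 23 ≡ 25. → (18, 25)

(18, 25)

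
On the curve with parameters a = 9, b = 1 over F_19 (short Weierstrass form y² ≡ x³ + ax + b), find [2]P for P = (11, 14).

tangent at (11, 14): λ = (3·11² + 9)/(2·14) ≡ 11/9. 9⁻¹ ≡ 17 (mod 19), so λ ≡ 11·17 ≡ 16.
  x = λ² - 11 - 11 = 256 - 22 ≡ 6; y = λ·(11 - 6) - 14 ≡ 9. → (6, 9)

(6, 9)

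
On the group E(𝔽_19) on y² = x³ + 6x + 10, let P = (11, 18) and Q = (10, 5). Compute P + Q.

(11, 18) + (10, 5). λ = (5 - 18)/(10 - 11) ≡ 6/18 mod 19. 18⁻¹ ≡ 18 (mod 19) since 18·18 = 324 ≡ 1, so λ ≡ 13.
  x = λ² - 11 - 10 = 169 - 21 ≡ 15; y = λ·(11 - 15) - 18 ≡ 6. → (15, 6)

(15, 6)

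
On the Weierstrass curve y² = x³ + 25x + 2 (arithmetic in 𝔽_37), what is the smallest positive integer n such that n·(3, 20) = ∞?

2P: tangent at (3, 20): λ = (3·3² + 25)/(2·20) ≡ 15/3. 3⁻¹ ≡ 25 (mod 37), so λ ≡ 15·25 ≡ 5.
  x = λ² - 3 - 3 = 25 - 6 ≡ 19; y = λ·(3 - 19) - 20 ≡ 11. → (19, 11)
3P: (19, 11) + (3, 20). λ = (20 - 11)/(3 - 19) ≡ 9/21 mod 37. 21⁻¹ ≡ 30 (mod 37), so λ ≡ 11.
  x = λ² - 19 - 3 = 121 - 22 ≡ 25; y = λ·(19 - 25) - 11 ≡ 34. → (25, 34)
4P: (25, 34) + (3, 20). λ = (20 - 34)/(3 - 25) ≡ 23/15 mod 37. 15⁻¹ ≡ 5 (mod 37), so λ ≡ 4.
  x = λ² - 25 - 3 = 16 - 28 ≡ 25; y = λ·(25 - 25) - 34 ≡ 3. → (25, 3)
5P: (25, 3) + (3, 20). λ = (20 - 3)/(3 - 25) ≡ 17/15 mod 37. 15⁻¹ ≡ 5 (mod 37) since 15·5 = 75 ≡ 1, so λ ≡ 11.
  x = λ² - 25 - 3 = 121 - 28 ≡ 19; y = λ·(25 - 19) - 3 ≡ 26. → (19, 26)
6P: (19, 26) + (3, 20). λ = (20 - 26)/(3 - 19) ≡ 31/21 mod 37. 21⁻¹ ≡ 30 (mod 37) since 21·30 = 630 ≡ 1, so λ ≡ 5.
  x = λ² - 19 - 3 = 25 - 22 ≡ 3; y = λ·(19 - 3) - 26 ≡ 17. → (3, 17)
7P: (3, 17) + (3, 20): same x and y₁ ≡ -y₂, so the sum is ∞.
7P = ∞, so the order is 7.

7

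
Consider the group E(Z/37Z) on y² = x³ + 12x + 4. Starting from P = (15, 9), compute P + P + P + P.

Double-and-add on 4 = (100)₂. Start with P = (15, 9) for the leading 1-bit.
double: tangent at (15, 9): λ = (3·15² + 12)/(2·9) ≡ 21/18. 18⁻¹ ≡ 35 (mod 37) since 18·35 = 630 ≡ 1, so λ ≡ 21·35 ≡ 32.
  x = λ² - 15 - 15 = 1024 - 30 ≡ 32; y = λ·(15 - 32) - 9 ≡ 2. → (32, 2)
double: tangent at (32, 2): λ = (3·32² + 12)/(2·2) ≡ 13/4. 4⁻¹ ≡ 28 (mod 37) since 4·28 = 112 ≡ 1, so λ ≡ 13·28 ≡ 31.
  x = λ² - 32 - 32 = 961 - 64 ≡ 9; y = λ·(32 - 9) - 2 ≡ 8. → (9, 8)

(9, 8)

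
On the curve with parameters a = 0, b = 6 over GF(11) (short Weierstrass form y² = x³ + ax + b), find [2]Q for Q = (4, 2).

(4, 9)

tangent at (4, 2): λ = (3·4² + 0)/(2·2) ≡ 4/4. 4⁻¹ ≡ 3 (mod 11), so λ ≡ 4·3 ≡ 1.
  x = λ² - 4 - 4 = 1 - 8 ≡ 4; y = λ·(4 - 4) - 2 ≡ 9. → (4, 9)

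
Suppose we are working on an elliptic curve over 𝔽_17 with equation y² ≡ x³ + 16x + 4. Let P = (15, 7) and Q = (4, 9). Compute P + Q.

(15, 7) + (4, 9). λ = (9 - 7)/(4 - 15) ≡ 2/6 mod 17. 6⁻¹ ≡ 3 (mod 17) since 6·3 = 18 ≡ 1, so λ ≡ 6.
  x = λ² - 15 - 4 = 36 - 19 ≡ 0; y = λ·(15 - 0) - 7 ≡ 15. → (0, 15)

(0, 15)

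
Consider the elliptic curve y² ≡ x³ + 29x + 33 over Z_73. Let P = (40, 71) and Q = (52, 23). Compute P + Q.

(70, 49)

(40, 71) + (52, 23). λ = (23 - 71)/(52 - 40) ≡ 25/12 mod 73. 12⁻¹ ≡ 67 (mod 73), so λ ≡ 69.
  x = λ² - 40 - 52 = 4761 - 92 ≡ 70; y = λ·(40 - 70) - 71 ≡ 49. → (70, 49)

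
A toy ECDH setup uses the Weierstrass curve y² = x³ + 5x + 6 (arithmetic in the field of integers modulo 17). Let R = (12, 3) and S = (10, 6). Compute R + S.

(12, 3) + (10, 6). λ = (6 - 3)/(10 - 12) ≡ 3/15 mod 17. 15⁻¹ ≡ 8 (mod 17), so λ ≡ 7.
  x = λ² - 12 - 10 = 49 - 22 ≡ 10; y = λ·(12 - 10) - 3 ≡ 11. → (10, 11)

(10, 11)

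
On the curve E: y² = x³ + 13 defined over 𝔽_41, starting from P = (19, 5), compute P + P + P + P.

(35, 24)

Double-and-add on 4 = (100)₂. Start with P = (19, 5) for the leading 1-bit.
double: tangent at (19, 5): λ = (3·19² + 0)/(2·5) ≡ 17/10. 10⁻¹ ≡ 37 (mod 41), so λ ≡ 17·37 ≡ 14.
  x = λ² - 19 - 19 = 196 - 38 ≡ 35; y = λ·(19 - 35) - 5 ≡ 17. → (35, 17)
double: tangent at (35, 17): λ = (3·35² + 0)/(2·17) ≡ 26/34. 34⁻¹ ≡ 35 (mod 41), so λ ≡ 26·35 ≡ 8.
  x = λ² - 35 - 35 = 64 - 70 ≡ 35; y = λ·(35 - 35) - 17 ≡ 24. → (35, 24)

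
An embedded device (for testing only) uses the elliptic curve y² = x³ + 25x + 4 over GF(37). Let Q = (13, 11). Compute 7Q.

Double-and-add on 7 = (111)₂. Start with Q = (13, 11) for the leading 1-bit.
double: tangent at (13, 11): λ = (3·13² + 25)/(2·11) ≡ 14/22. 22⁻¹ ≡ 32 (mod 37) since 22·32 = 704 ≡ 1, so λ ≡ 14·32 ≡ 4.
  x = λ² - 13 - 13 = 16 - 26 ≡ 27; y = λ·(13 - 27) - 11 ≡ 7. → (27, 7)
add Q: (27, 7) + (13, 11). λ = (11 - 7)/(13 - 27) ≡ 4/23 mod 37. 23⁻¹ ≡ 29 (mod 37) since 23·29 = 667 ≡ 1, so λ ≡ 5.
  x = λ² - 27 - 13 = 25 - 40 ≡ 22; y = λ·(27 - 22) - 7 ≡ 18. → (22, 18)
double: tangent at (22, 18): λ = (3·22² + 25)/(2·18) ≡ 34/36. 36⁻¹ ≡ 36 (mod 37), so λ ≡ 34·36 ≡ 3.
  x = λ² - 22 - 22 = 9 - 44 ≡ 2; y = λ·(22 - 2) - 18 ≡ 5. → (2, 5)
add Q: (2, 5) + (13, 11). λ = (11 - 5)/(13 - 2) ≡ 6/11 mod 37. 11⁻¹ ≡ 27 (mod 37), so λ ≡ 14.
  x = λ² - 2 - 13 = 196 - 15 ≡ 33; y = λ·(2 - 33) - 5 ≡ 5. → (33, 5)

(33, 5)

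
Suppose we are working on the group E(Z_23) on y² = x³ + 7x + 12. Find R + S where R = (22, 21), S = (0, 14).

(22, 21) + (0, 14). λ = (14 - 21)/(0 - 22) ≡ 16/1 mod 23. 1⁻¹ ≡ 1 (mod 23), so λ ≡ 16.
  x = λ² - 22 - 0 = 256 - 22 ≡ 4; y = λ·(22 - 4) - 21 ≡ 14. → (4, 14)

(4, 14)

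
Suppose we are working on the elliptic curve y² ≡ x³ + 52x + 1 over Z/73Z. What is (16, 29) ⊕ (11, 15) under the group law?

(16, 29) + (11, 15). λ = (15 - 29)/(11 - 16) ≡ 59/68 mod 73. 68⁻¹ ≡ 29 (mod 73), so λ ≡ 32.
  x = λ² - 16 - 11 = 1024 - 27 ≡ 48; y = λ·(16 - 48) - 29 ≡ 42. → (48, 42)

(48, 42)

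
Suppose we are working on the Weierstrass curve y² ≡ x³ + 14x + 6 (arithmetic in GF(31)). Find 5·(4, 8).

O

Write G = (4, 8).
Repeated addition: build up to 5G.
2G: tangent at (4, 8): λ = (3·4² + 14)/(2·8) ≡ 0/16. 16⁻¹ ≡ 2 (mod 31), so λ ≡ 0·2 ≡ 0.
  x = λ² - 4 - 4 = 0 - 8 ≡ 23; y = λ·(4 - 23) - 8 ≡ 23. → (23, 23)
3G: (23, 23) + (4, 8). λ = (8 - 23)/(4 - 23) ≡ 16/12 mod 31. 12⁻¹ ≡ 13 (mod 31), so λ ≡ 22.
  x = λ² - 23 - 4 = 484 - 27 ≡ 23; y = λ·(23 - 23) - 23 ≡ 8. → (23, 8)
4G: (23, 8) + (4, 8). λ = (8 - 8)/(4 - 23) ≡ 0/12 mod 31. 12⁻¹ ≡ 13 (mod 31), so λ ≡ 0.
  x = λ² - 23 - 4 = 0 - 27 ≡ 4; y = λ·(23 - 4) - 8 ≡ 23. → (4, 23)
5G: (4, 23) + (4, 8): same x and y₁ ≡ -y₂, so the sum is the point at infinity.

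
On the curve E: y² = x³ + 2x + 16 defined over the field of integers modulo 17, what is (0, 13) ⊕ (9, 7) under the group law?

(0, 13) + (9, 7). λ = (7 - 13)/(9 - 0) ≡ 11/9 mod 17. 9⁻¹ ≡ 2 (mod 17) since 9·2 = 18 ≡ 1, so λ ≡ 5.
  x = λ² - 0 - 9 = 25 - 9 ≡ 16; y = λ·(0 - 16) - 13 ≡ 9. → (16, 9)

(16, 9)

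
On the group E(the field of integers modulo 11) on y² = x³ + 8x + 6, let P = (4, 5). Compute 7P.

(4, 5)

Double-and-add on 7 = (111)₂. Start with P = (4, 5) for the leading 1-bit.
double: tangent at (4, 5): λ = (3·4² + 8)/(2·5) ≡ 1/10. 10⁻¹ ≡ 10 (mod 11), so λ ≡ 1·10 ≡ 10.
  x = λ² - 4 - 4 = 100 - 8 ≡ 4; y = λ·(4 - 4) - 5 ≡ 6. → (4, 6)
add P: (4, 6) + (4, 5): same x and y₁ ≡ -y₂, so the sum is the point at infinity.
double: the point at infinity + the point at infinity = the point at infinity (identity).
add P: the point at infinity + (4, 5) = (4, 5) (identity).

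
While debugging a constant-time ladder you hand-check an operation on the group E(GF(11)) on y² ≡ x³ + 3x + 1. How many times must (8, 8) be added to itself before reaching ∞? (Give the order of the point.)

2P: tangent at (8, 8): λ = (3·8² + 3)/(2·8) ≡ 8/5. 5⁻¹ ≡ 9 (mod 11), so λ ≡ 8·9 ≡ 6.
  x = λ² - 8 - 8 = 36 - 16 ≡ 9; y = λ·(8 - 9) - 8 ≡ 8. → (9, 8)
3P: (9, 8) + (8, 8). λ = (8 - 8)/(8 - 9) ≡ 0/10 mod 11. 10⁻¹ ≡ 10 (mod 11) since 10·10 = 100 ≡ 1, so λ ≡ 0.
  x = λ² - 9 - 8 = 0 - 17 ≡ 5; y = λ·(9 - 5) - 8 ≡ 3. → (5, 3)
4P: (5, 3) + (8, 8). λ = (8 - 3)/(8 - 5) ≡ 5/3 mod 11. 3⁻¹ ≡ 4 (mod 11), so λ ≡ 9.
  x = λ² - 5 - 8 = 81 - 13 ≡ 2; y = λ·(5 - 2) - 3 ≡ 2. → (2, 2)
5P: (2, 2) + (8, 8). λ = (8 - 2)/(8 - 2) ≡ 6/6 mod 11. 6⁻¹ ≡ 2 (mod 11), so λ ≡ 1.
  x = λ² - 2 - 8 = 1 - 10 ≡ 2; y = λ·(2 - 2) - 2 ≡ 9. → (2, 9)
6P: (2, 9) + (8, 8). λ = (8 - 9)/(8 - 2) ≡ 10/6 mod 11. 6⁻¹ ≡ 2 (mod 11), so λ ≡ 9.
  x = λ² - 2 - 8 = 81 - 10 ≡ 5; y = λ·(2 - 5) - 9 ≡ 8. → (5, 8)
7P: (5, 8) + (8, 8). λ = (8 - 8)/(8 - 5) ≡ 0/3 mod 11. 3⁻¹ ≡ 4 (mod 11), so λ ≡ 0.
  x = λ² - 5 - 8 = 0 - 13 ≡ 9; y = λ·(5 - 9) - 8 ≡ 3. → (9, 3)
8P: (9, 3) + (8, 8). λ = (8 - 3)/(8 - 9) ≡ 5/10 mod 11. 10⁻¹ ≡ 10 (mod 11) since 10·10 = 100 ≡ 1, so λ ≡ 6.
  x = λ² - 9 - 8 = 36 - 17 ≡ 8; y = λ·(9 - 8) - 3 ≡ 3. → (8, 3)
9P: (8, 3) + (8, 8): same x and y₁ ≡ -y₂, so the sum is ∞.
9P = ∞, so the order is 9.

9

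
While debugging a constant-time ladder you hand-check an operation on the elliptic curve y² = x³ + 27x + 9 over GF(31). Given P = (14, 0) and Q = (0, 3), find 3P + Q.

First 3P:
Repeated addition: build up to 3P.
2P: (14, 0) + (14, 0): same x and y₁ ≡ -y₂, so the sum is ∞.
3P: ∞ + (14, 0) = (14, 0) (identity).
3P = (14, 0).
Finally 3P + Q:
(14, 0) + (0, 3). λ = (3 - 0)/(0 - 14) ≡ 3/17 mod 31. 17⁻¹ ≡ 11 (mod 31), so λ ≡ 2.
  x = λ² - 14 - 0 = 4 - 14 ≡ 21; y = λ·(14 - 21) - 0 ≡ 17. → (21, 17)

(21, 17)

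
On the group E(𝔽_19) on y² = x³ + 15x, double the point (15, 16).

(9, 16)

tangent at (15, 16): λ = (3·15² + 15)/(2·16) ≡ 6/13. 13⁻¹ ≡ 3 (mod 19) since 13·3 = 39 ≡ 1, so λ ≡ 6·3 ≡ 18.
  x = λ² - 15 - 15 = 324 - 30 ≡ 9; y = λ·(15 - 9) - 16 ≡ 16. → (9, 16)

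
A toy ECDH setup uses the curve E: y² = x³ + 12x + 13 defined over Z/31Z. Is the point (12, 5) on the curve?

y² = 5² ≡ 25; x³ + 12x + 13 = 1885 ≡ 25 (mod 31). 25 = 25.

yes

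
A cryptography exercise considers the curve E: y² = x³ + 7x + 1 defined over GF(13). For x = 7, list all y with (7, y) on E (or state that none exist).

4, 9

x³ + 7x + 1 = 393 ≡ 3 (mod 13).
Square roots of 3 mod 13: 4 and 9 (since 4² = 16 ≡ 3).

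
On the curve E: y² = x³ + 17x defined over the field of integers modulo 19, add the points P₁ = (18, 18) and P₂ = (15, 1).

(16, 6)

(18, 18) + (15, 1). λ = (1 - 18)/(15 - 18) ≡ 2/16 mod 19. 16⁻¹ ≡ 6 (mod 19), so λ ≡ 12.
  x = λ² - 18 - 15 = 144 - 33 ≡ 16; y = λ·(18 - 16) - 18 ≡ 6. → (16, 6)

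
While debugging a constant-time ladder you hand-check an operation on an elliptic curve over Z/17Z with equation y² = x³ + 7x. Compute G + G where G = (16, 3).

(1, 5)

tangent at (16, 3): λ = (3·16² + 7)/(2·3) ≡ 10/6. 6⁻¹ ≡ 3 (mod 17), so λ ≡ 10·3 ≡ 13.
  x = λ² - 16 - 16 = 169 - 32 ≡ 1; y = λ·(16 - 1) - 3 ≡ 5. → (1, 5)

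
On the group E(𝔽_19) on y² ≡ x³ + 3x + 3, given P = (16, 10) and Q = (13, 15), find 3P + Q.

First 3P:
Repeated addition: build up to 3P.
2P: tangent at (16, 10): λ = (3·16² + 3)/(2·10) ≡ 11/1. 1⁻¹ ≡ 1 (mod 19) since 1·1 = 1 ≡ 1, so λ ≡ 11·1 ≡ 11.
  x = λ² - 16 - 16 = 121 - 32 ≡ 13; y = λ·(16 - 13) - 10 ≡ 4. → (13, 4)
3P: (13, 4) + (16, 10). λ = (10 - 4)/(16 - 13) ≡ 6/3 mod 19. 3⁻¹ ≡ 13 (mod 19) since 3·13 = 39 ≡ 1, so λ ≡ 2.
  x = λ² - 13 - 16 = 4 - 29 ≡ 13; y = λ·(13 - 13) - 4 ≡ 15. → (13, 15)
3P = (13, 15).
Finally 3P + Q:
tangent at (13, 15): λ = (3·13² + 3)/(2·15) ≡ 16/11. 11⁻¹ ≡ 7 (mod 19), so λ ≡ 16·7 ≡ 17.
  x = λ² - 13 - 13 = 289 - 26 ≡ 16; y = λ·(13 - 16) - 15 ≡ 10. → (16, 10)

(16, 10)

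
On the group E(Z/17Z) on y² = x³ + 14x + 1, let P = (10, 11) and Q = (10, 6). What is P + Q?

The two points share x = 10 and their y-coordinates satisfy 11 + 6 ≡ 0 (mod 17), so they are inverses. Their sum is 𝒪.

O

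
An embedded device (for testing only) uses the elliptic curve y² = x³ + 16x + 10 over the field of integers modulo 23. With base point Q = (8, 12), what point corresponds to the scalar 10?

Double-and-add on 10 = (1010)₂. Start with Q = (8, 12) for the leading 1-bit.
double: tangent at (8, 12): λ = (3·8² + 16)/(2·12) ≡ 1/1. 1⁻¹ ≡ 1 (mod 23) since 1·1 = 1 ≡ 1, so λ ≡ 1·1 ≡ 1.
  x = λ² - 8 - 8 = 1 - 16 ≡ 8; y = λ·(8 - 8) - 12 ≡ 11. → (8, 11)
double: tangent at (8, 11): λ = (3·8² + 16)/(2·11) ≡ 1/22. 22⁻¹ ≡ 22 (mod 23), so λ ≡ 1·22 ≡ 22.
  x = λ² - 8 - 8 = 484 - 16 ≡ 8; y = λ·(8 - 8) - 11 ≡ 12. → (8, 12)
add Q: tangent at (8, 12): λ = (3·8² + 16)/(2·12) ≡ 1/1. 1⁻¹ ≡ 1 (mod 23) since 1·1 = 1 ≡ 1, so λ ≡ 1·1 ≡ 1.
  x = λ² - 8 - 8 = 1 - 16 ≡ 8; y = λ·(8 - 8) - 12 ≡ 11. → (8, 11)
double: tangent at (8, 11): λ = (3·8² + 16)/(2·11) ≡ 1/22. 22⁻¹ ≡ 22 (mod 23), so λ ≡ 1·22 ≡ 22.
  x = λ² - 8 - 8 = 484 - 16 ≡ 8; y = λ·(8 - 8) - 11 ≡ 12. → (8, 12)

(8, 12)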